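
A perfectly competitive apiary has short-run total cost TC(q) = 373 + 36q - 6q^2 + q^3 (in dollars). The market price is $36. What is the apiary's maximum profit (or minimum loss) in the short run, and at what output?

AVC = 36 - 6q + q^2 has its minimum $27 at q = 3; price $36 clears that bar, so the firm operates.
With MC = 36 - 12q + 3q^2, P = MC on the upward-sloping part at q* = 4.
TR = 36·4 = 144. TC = 373 + 112 = 485. Profit = 144 − 485 = -$341.
That loss of $341 beats the $373 the firm would lose by shutting down; producing recovers $32 of fixed cost.

Profit = -$341 at q = 4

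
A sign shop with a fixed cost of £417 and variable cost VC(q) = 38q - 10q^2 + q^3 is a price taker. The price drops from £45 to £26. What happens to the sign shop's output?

Output falls from 7 to 6

AVC = 38 - 10q + q^2, minimized at q = 5 where min AVC = £13. MC = 38 - 20q + 3q^2.
At P = £45 ≥ min AVC, set P = MC on the rising branch: q = 7.
At P = £26 ≥ min AVC, set P = MC: q = 6. The firm stays open but cuts output.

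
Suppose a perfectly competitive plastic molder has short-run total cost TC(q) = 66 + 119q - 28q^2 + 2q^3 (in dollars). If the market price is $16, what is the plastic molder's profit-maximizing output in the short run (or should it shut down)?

Strip out fixed cost: VC = 119q - 28q^2 + 2q^3. Then AVC = 119 - 28q + 2q^2 and MC = 119 - 56q + 6q^2.
AVC is minimized where dAVC/dq = -28 + 4q = 0, at q = 7; min AVC = 119 - 28·7 + 2·7^2 = $21.
With P < min AVC ($16 < $21), every unit sold adds to the loss.
Best response: produce nothing and absorb the $66 fixed cost.

Shut down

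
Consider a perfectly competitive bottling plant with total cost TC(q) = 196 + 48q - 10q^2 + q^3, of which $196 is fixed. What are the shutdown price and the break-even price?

Shutdown price = $23; break-even price = $55

Shutdown price = min AVC. AVC = 48 - 10q + q^2, with vertex at q = 5 and minimum $23.
ATC = 196/q + 48 - 10q + q^2. Setting dATC/dq = −196/q^2 − 10 + 2q = 0 gives q = 7 (since 2·7^3 − 10·7^2 = 196).
min ATC = 196/7 + 48 − 10·7 + 7^2 = $55. That is the break-even price.
For $23 ≤ P < $55 the firm produces at a loss; below $23 it shuts down.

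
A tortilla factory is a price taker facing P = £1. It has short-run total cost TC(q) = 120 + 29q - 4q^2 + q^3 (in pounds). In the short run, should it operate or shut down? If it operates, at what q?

From TC, MC = TC'(q) = 29 - 8q + 3q^2 and AVC = VC/q = 29 - 4q + q^2.
The AVC parabola has its vertex at q = 4/2 = 2, where AVC = 29 - 4·2 + 2^2 = £25.
P = £1 lies below min AVC = £25; no output level covers variable cost.
Best response: produce nothing and absorb the £120 fixed cost.

Shut down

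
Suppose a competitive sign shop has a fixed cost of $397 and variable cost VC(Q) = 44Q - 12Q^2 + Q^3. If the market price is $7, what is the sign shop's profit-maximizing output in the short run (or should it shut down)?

Strip out fixed cost: VC = 44Q - 12Q^2 + Q^3. Then AVC = 44 - 12Q + Q^2 and MC = 44 - 24Q + 3Q^2.
AVC hits its minimum where MC = AVC, at Q = 6, giving min AVC = 44 - 12·6 + 6^2 = $8.
P = $7 lies below min AVC = $8; no output level covers variable cost.
Best response: produce nothing and absorb the $397 fixed cost.

Shut down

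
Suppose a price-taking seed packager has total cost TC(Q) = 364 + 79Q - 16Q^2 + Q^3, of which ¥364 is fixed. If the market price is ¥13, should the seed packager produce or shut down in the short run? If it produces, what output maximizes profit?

Shut down

Variable cost is VC = 79Q - 16Q^2 + Q^3, so AVC = VC/Q = 79 - 16Q + Q^2 and MC = dTC/dQ = 79 - 32Q + 3Q^2.
The AVC parabola has its vertex at Q = 16/2 = 8, where AVC = 79 - 16·8 + 8^2 = ¥15.
With P < min AVC (¥13 < ¥15), every unit sold adds to the loss.
Shutting down limits the loss to fixed cost, ¥364.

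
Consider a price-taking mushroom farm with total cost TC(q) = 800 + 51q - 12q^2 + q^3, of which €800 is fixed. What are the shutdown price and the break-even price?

Shutdown price = min AVC. AVC = 51 - 12q + q^2, with vertex at q = 6 and minimum €15.
ATC = 800/q + 51 - 12q + q^2. Setting dATC/dq = −800/q^2 − 12 + 2q = 0 gives q = 10 (since 2·10^3 − 12·10^2 = 800).
min ATC = 800/10 + 51 − 12·10 + 10^2 = €111. That is the break-even price.
Between these two prices the firm operates at a loss; above €111 it earns a profit.

Shutdown price = €15; break-even price = €111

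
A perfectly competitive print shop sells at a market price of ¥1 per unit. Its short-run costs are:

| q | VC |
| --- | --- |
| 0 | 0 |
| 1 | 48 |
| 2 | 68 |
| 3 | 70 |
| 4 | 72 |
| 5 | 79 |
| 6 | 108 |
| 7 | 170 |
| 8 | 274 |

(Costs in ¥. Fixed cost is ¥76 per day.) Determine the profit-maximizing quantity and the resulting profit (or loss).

q = 0 (shut down); profit = -¥76

Tabulate TR − TC: q=0: -76; q=1: -123; q=2: -142; q=3: -143; q=4: -144; q=5: -150; q=6: -178; q=7: -239; q=8: -342.
Profit is highest at q = 0. Equivalently, the lowest AVC in the table is 79/5 ≈ ¥15.80 at q = 5, and P = ¥1 falls below it — price never covers variable cost, so the firm shuts down and loses only its fixed cost.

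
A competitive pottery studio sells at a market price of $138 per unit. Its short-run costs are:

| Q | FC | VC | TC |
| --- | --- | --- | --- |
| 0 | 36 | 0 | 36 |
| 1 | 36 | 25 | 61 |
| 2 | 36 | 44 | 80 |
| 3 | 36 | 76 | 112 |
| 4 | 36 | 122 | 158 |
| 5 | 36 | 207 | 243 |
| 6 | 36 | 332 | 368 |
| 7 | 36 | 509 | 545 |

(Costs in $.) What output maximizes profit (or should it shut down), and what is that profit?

Q = 6; profit = $460

Tabulate TR − TC: Q=0: -36; Q=1: 77; Q=2: 196; Q=3: 302; Q=4: 394; Q=5: 447; Q=6: 460; Q=7: 421.
Profit is maximized at Q = 6. AVC there is 332/6 = $55.33 ≤ P, so producing beats shutting down (which would give -$36).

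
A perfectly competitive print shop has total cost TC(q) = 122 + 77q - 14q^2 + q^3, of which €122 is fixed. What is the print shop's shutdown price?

Short-run supply begins at min AVC. From VC = 77q - 14q^2 + q^3, AVC = 77 - 14q + q^2.
At the minimum of AVC, MC = AVC. MC = 77 - 28q + 3q^2; setting MC = AVC gives 2q^2 - 14q = 0, so q = 7. min AVC = 28.
The firm shuts down for any P below €28.

€28 per unit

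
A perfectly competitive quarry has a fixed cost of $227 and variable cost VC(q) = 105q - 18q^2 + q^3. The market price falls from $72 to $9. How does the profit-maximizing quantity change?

MC = 105 - 36q + 3q^2; the shutdown threshold is min AVC = $24 (at q = 9).
At P = $72 ≥ min AVC, set P = MC on the rising branch: q = 11.
At P = $9 < min AVC = $24, price no longer covers variable cost at any output, so the firm shuts down: q = 0.

Output falls from 11 to 0 (the firm shuts down)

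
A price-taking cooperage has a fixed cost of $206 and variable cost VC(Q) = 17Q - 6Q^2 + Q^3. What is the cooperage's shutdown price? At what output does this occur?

$8 per unit, at Q = 3

The firm shuts down when price falls below the minimum of average variable cost. AVC = VC/Q = 17 - 6Q + Q^2.
At the minimum of AVC, MC = AVC. MC = 17 - 12Q + 3Q^2; setting MC = AVC gives 2Q^2 - 6Q = 0, so Q = 3. min AVC = 8.
For P < $8 the firm produces nothing.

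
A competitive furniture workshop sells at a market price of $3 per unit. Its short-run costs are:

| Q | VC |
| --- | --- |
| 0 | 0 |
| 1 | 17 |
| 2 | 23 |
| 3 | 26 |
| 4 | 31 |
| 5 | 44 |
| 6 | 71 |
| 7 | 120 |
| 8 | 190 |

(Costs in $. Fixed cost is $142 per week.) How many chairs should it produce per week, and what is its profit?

Q = 0 (shut down); profit = -$142

Profit at each row (π = 3Q − TC): Q=0: -142; Q=1: -156; Q=2: -159; Q=3: -159; Q=4: -161; Q=5: -171; Q=6: -195; Q=7: -241; Q=8: -308.
Profit is highest at Q = 0. Equivalently, the lowest AVC in the table is 31/4 ≈ $7.75 at Q = 4, and P = $3 falls below it — price never covers variable cost, so the firm shuts down and loses only its fixed cost.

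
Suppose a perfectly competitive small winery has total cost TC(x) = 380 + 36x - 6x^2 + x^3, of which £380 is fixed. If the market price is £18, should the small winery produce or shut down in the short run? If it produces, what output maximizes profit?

Shut down

From TC, MC = TC'(x) = 36 - 12x + 3x^2 and AVC = VC/x = 36 - 6x + x^2.
AVC is minimized where dAVC/dx = -6 + 2x = 0, at x = 3; min AVC = 36 - 6·3 + 3^2 = £27.
With P < min AVC (£18 < £27), every unit sold adds to the loss.
Shutting down limits the loss to fixed cost, £380.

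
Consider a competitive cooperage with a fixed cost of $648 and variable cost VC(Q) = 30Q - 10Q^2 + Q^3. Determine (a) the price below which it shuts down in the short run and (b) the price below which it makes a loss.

Shutdown price = $5; break-even price = $93

AVC = 30 - 10Q + Q^2; minimized at Q = 5, giving min AVC = $5. That is the shutdown price.
ATC = 648/Q + 30 - 10Q + Q^2. Setting dATC/dQ = −648/Q^2 − 10 + 2Q = 0 gives Q = 9 (since 2·9^3 − 10·9^2 = 648).
min ATC = 648/9 + 30 − 10·9 + 9^2 = $93. That is the break-even price.
For $5 ≤ P < $93 the firm produces at a loss; below $5 it shuts down.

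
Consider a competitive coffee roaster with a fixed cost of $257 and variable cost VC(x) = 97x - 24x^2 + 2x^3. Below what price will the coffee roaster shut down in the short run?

Short-run supply begins at min AVC. From VC = 97x - 24x^2 + 2x^3, AVC = 97 - 24x + 2x^2.
At the minimum of AVC, MC = AVC. MC = 97 - 48x + 6x^2; setting MC = AVC gives 4x^2 - 24x = 0, so x = 6. min AVC = 25.
The firm shuts down for any P below $25.

$25 per unit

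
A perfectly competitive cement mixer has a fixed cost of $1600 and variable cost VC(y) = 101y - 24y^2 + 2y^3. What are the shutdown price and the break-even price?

AVC = 101 - 24y + 2y^2; minimized at y = 6, giving min AVC = $29. That is the shutdown price.
ATC = 1600/y + 101 - 24y + 2y^2. Setting dATC/dy = −1600/y^2 − 24 + 4y = 0 gives y = 10 (since 4·10^3 − 24·10^2 = 1600).
min ATC = 1600/10 + 101 − 24·10 + 2·10^2 = $221. That is the break-even price.
For $29 ≤ P < $221 the firm produces at a loss; below $29 it shuts down.

Shutdown price = $29; break-even price = $221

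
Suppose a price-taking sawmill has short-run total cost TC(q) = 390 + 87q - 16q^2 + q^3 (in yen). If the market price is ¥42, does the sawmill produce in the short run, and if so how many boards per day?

Produce at q = 9

Variable cost is VC = 87q - 16q^2 + q^3, so AVC = VC/q = 87 - 16q + q^2 and MC = dTC/dq = 87 - 32q + 3q^2.
AVC is minimized where dAVC/dq = -16 + 2q = 0, at q = 8; min AVC = 87 - 16·8 + 8^2 = ¥23.
P = ¥42 exceeds min AVC = ¥23, so the firm stays open.
P = MC gives 45 - 32q + 3q^2 = 0, with roots 5/3 and 9. Take the larger (rising MC): q* = 9.
Check: AVC at q = 9 is ¥24 ≤ P, so revenue covers variable cost.
Profit = P·q − TC = 42·9 − 606 = -¥228, a loss, but smaller than the ¥390 fixed cost the firm would lose by shutting down.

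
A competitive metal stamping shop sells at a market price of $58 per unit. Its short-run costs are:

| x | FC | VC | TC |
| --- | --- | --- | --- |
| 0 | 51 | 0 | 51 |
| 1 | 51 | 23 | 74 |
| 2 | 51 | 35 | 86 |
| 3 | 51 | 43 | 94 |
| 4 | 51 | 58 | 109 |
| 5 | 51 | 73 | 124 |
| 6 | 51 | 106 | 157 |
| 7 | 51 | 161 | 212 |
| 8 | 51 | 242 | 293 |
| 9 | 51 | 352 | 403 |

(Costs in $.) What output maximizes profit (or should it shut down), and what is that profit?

x = 7; profit = $194

Profit at each row (π = 58x − TC): x=0: -51; x=1: -16; x=2: 30; x=3: 80; x=4: 123; x=5: 166; x=6: 191; x=7: 194; x=8: 171; x=9: 119.
Profit is maximized at x = 7. AVC there is 161/7 = $23 ≤ P, so producing beats shutting down (which would give -$51).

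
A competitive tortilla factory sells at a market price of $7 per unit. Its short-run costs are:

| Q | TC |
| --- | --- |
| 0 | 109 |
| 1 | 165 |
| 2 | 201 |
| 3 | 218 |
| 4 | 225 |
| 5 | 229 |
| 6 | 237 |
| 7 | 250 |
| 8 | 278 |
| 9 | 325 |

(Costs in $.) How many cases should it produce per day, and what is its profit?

Tabulate TR − TC: Q=0: -109; Q=1: -158; Q=2: -187; Q=3: -197; Q=4: -197; Q=5: -194; Q=6: -195; Q=7: -201; Q=8: -222; Q=9: -262.
Profit is highest at Q = 0. Equivalently, the lowest AVC in the table is 141/7 ≈ $20.14 at Q = 7, and P = $7 falls below it — price never covers variable cost, so the firm shuts down and loses only its fixed cost.

Q = 0 (shut down); profit = -$109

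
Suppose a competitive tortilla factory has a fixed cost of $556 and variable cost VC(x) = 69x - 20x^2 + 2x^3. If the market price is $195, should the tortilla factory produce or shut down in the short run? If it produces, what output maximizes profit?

Strip out fixed cost: VC = 69x - 20x^2 + 2x^3. Then AVC = 69 - 20x + 2x^2 and MC = 69 - 40x + 6x^2.
The AVC parabola has its vertex at x = 20/4 = 5, where AVC = 69 - 20·5 + 2·5^2 = $19.
Since P = $195 ≥ min AVC = $19, price covers variable cost and the firm should produce.
P = MC gives -126 - 40x + 6x^2 = 0, with roots -7/3 and 9. Take the larger (rising MC): x* = 9.
Check: AVC at x = 9 is $51 ≤ P, so revenue covers variable cost.
Profit = P·x − TC = 195·9 − 1015 = $740.

Produce at x = 9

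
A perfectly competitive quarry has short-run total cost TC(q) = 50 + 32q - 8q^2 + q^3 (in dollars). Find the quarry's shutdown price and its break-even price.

Shutdown price = $16; break-even price = $27

Shutdown price = min AVC. AVC = 32 - 8q + q^2, with vertex at q = 4 and minimum $16.
ATC = 50/q + 32 - 8q + q^2. Setting dATC/dq = −50/q^2 − 8 + 2q = 0 gives q = 5 (since 2·5^3 − 8·5^2 = 50).
min ATC = 50/5 + 32 − 8·5 + 5^2 = $27. That is the break-even price.
Between these two prices the firm operates at a loss; above $27 it earns a profit.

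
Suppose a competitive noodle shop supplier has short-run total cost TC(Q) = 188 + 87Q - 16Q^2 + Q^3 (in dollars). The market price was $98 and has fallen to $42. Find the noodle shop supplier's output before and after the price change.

Output falls from 11 to 9

AVC = 87 - 16Q + Q^2, minimized at Q = 8 where min AVC = $23. MC = 87 - 32Q + 3Q^2.
With P = $98 above the shutdown price, P = MC gives Q = 11.
At P = $42 ≥ min AVC, set P = MC: Q = 9. The firm stays open but cuts output.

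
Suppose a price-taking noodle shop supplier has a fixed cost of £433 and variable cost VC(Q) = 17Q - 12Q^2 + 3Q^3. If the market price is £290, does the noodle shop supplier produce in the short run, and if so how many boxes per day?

From TC, MC = TC'(Q) = 17 - 24Q + 9Q^2 and AVC = VC/Q = 17 - 12Q + 3Q^2.
The AVC parabola has its vertex at Q = 12/6 = 2, where AVC = 17 - 12·2 + 3·2^2 = £5.
P = £290 exceeds min AVC = £5, so the firm stays open.
P = MC gives -273 - 24Q + 9Q^2 = 0, with roots -13/3 and 7. Take the larger (rising MC): Q* = 7.
Check: AVC at Q = 7 is £80 ≤ P, so revenue covers variable cost.
Profit = P·Q − TC = 290·7 − 993 = £1037.

Produce at Q = 7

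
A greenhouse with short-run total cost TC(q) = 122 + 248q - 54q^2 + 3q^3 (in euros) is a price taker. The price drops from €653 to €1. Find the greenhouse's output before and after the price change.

MC = 248 - 108q + 9q^2; the shutdown threshold is min AVC = €5 (at q = 9).
With P = €653 above the shutdown price, P = MC gives q = 15.
At P = €1 < min AVC = €5, price no longer covers variable cost at any output, so the firm shuts down: q = 0.

Output falls from 15 to 0 (the firm shuts down)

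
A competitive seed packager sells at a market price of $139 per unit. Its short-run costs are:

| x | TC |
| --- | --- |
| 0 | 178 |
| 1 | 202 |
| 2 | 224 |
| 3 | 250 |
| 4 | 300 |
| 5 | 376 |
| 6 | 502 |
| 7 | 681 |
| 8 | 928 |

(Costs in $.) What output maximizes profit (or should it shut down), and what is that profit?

x = 6; profit = $332

Compute π = P·x − TC at each output: x=0: -178; x=1: -63; x=2: 54; x=3: 167; x=4: 256; x=5: 319; x=6: 332; x=7: 292; x=8: 184.
Profit is maximized at x = 6. AVC there is 324/6 = $54 ≤ P, so producing beats shutting down (which would give -$178).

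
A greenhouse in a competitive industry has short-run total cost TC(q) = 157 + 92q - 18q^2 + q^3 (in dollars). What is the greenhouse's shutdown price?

$11 per unit

The firm shuts down when price falls below the minimum of average variable cost. AVC = VC/q = 92 - 18q + q^2.
dAVC/dq = -18 + 2q = 0 gives q = 9. min AVC = 92 - 18·9 + 9^2 = 11.
The firm shuts down for any P below $11.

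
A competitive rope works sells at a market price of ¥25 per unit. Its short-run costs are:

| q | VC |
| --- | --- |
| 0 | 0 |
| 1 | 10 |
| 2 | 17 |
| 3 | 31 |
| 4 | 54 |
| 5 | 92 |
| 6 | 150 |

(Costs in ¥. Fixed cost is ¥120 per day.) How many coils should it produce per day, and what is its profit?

Tabulate TR − TC: q=0: -120; q=1: -105; q=2: -87; q=3: -76; q=4: -74; q=5: -87; q=6: -120.
Profit is maximized at q = 4. AVC there is 54/4 = ¥13.50 ≤ P, so producing beats shutting down (which would give -¥120).

q = 4; profit = -¥74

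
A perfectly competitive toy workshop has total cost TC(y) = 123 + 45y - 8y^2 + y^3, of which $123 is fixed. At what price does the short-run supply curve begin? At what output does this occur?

The shutdown price is the minimum of AVC. VC = 45y - 8y^2 + y^3, so AVC = 45 - 8y + y^2.
At the minimum of AVC, MC = AVC. MC = 45 - 16y + 3y^2; setting MC = AVC gives 2y^2 - 8y = 0, so y = 4. min AVC = 29.
The firm shuts down for any P below $29.

$29 per unit, at y = 4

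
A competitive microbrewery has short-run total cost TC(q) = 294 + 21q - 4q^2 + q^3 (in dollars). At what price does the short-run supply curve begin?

$17 per unit

The firm shuts down when price falls below the minimum of average variable cost. AVC = VC/q = 21 - 4q + q^2.
At the minimum of AVC, MC = AVC. MC = 21 - 8q + 3q^2; setting MC = AVC gives 2q^2 - 4q = 0, so q = 2. min AVC = 17.
So the shutdown price is $17.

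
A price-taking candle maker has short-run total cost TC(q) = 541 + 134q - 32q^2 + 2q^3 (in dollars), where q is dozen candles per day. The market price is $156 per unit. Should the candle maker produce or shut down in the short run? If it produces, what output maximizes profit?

Produce at q = 11

From TC, MC = TC'(q) = 134 - 64q + 6q^2 and AVC = VC/q = 134 - 32q + 2q^2.
The AVC parabola has its vertex at q = 32/4 = 8, where AVC = 134 - 32·8 + 2·8^2 = $6.
Since P = $156 ≥ min AVC = $6, price covers variable cost and the firm should produce.
P = MC gives -22 - 64q + 6q^2 = 0, with roots -1/3 and 11. Take the larger (rising MC): q* = 11.
Check: AVC at q = 11 is $24 ≤ P, so revenue covers variable cost.
Profit = P·q − TC = 156·11 − 805 = $911.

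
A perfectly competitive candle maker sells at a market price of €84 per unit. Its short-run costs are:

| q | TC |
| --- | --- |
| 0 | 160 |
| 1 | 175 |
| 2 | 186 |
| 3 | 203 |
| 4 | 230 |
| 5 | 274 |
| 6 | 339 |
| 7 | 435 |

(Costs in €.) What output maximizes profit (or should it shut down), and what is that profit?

Profit at each row (π = 84q − TC): q=0: -160; q=1: -91; q=2: -18; q=3: 49; q=4: 106; q=5: 146; q=6: 165; q=7: 153.
Profit is maximized at q = 6. AVC there is 179/6 = €29.83 ≤ P, so producing beats shutting down (which would give -€160).

q = 6; profit = €165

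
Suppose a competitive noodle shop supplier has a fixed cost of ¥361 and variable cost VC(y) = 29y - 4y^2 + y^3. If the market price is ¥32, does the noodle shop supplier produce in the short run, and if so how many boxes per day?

Produce at y = 3

Strip out fixed cost: VC = 29y - 4y^2 + y^3. Then AVC = 29 - 4y + y^2 and MC = 29 - 8y + 3y^2.
The AVC parabola has its vertex at y = 4/2 = 2, where AVC = 29 - 4·2 + 2^2 = ¥25.
Because ¥32 ≥ ¥25, revenue can cover variable cost; the firm operates.
P = MC gives -3 - 8y + 3y^2 = 0, with roots -1/3 and 3. Take the larger (rising MC): y* = 3.
Check: AVC at y = 3 is ¥26 ≤ P, so revenue covers variable cost.
Profit = P·y − TC = 32·3 − 439 = -¥343, a loss, but smaller than the ¥361 fixed cost the firm would lose by shutting down.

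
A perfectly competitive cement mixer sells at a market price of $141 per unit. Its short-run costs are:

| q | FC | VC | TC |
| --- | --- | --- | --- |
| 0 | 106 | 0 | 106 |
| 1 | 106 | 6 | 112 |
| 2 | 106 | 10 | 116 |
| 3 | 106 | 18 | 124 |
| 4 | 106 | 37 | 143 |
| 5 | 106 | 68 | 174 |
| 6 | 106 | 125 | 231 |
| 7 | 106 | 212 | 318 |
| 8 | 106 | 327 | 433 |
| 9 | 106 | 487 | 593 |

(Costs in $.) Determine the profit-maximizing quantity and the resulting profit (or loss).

Profit at each row (π = 141q − TC): q=0: -106; q=1: 29; q=2: 166; q=3: 299; q=4: 421; q=5: 531; q=6: 615; q=7: 669; q=8: 695; q=9: 676.
Profit is maximized at q = 8. AVC there is 327/8 = $40.88 ≤ P, so producing beats shutting down (which would give -$106).

q = 8; profit = $695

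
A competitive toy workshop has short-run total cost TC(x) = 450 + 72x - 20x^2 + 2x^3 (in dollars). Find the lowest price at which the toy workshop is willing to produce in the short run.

The shutdown price is the minimum of AVC. VC = 72x - 20x^2 + 2x^3, so AVC = 72 - 20x + 2x^2.
At the minimum of AVC, MC = AVC. MC = 72 - 40x + 6x^2; setting MC = AVC gives 4x^2 - 20x = 0, so x = 5. min AVC = 22.
For P < $22 the firm produces nothing.

$22 per unit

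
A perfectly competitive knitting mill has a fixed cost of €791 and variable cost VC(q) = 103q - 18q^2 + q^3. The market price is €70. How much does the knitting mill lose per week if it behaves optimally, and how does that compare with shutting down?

AVC = 103 - 18q + q^2; min AVC = €22 at q = 9. Since P = €70 ≥ min AVC, the firm produces.
MC = 103 - 36q + 3q^2. Setting P = MC and taking the root on the rising branch gives q* = 11.
TR = 70·11 = 770. TC = 791 + 286 = 1077. Profit = 770 − 1077 = -€307.
Shutting down would mean losing the fixed cost of €791, so operating at a loss of €307 is better by €484.

Profit = -€307 at q = 11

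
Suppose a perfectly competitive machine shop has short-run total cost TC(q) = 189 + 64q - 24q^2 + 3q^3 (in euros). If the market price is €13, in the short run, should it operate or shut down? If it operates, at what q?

Shut down

Strip out fixed cost: VC = 64q - 24q^2 + 3q^3. Then AVC = 64 - 24q + 3q^2 and MC = 64 - 48q + 9q^2.
AVC is minimized where dAVC/dq = -24 + 6q = 0, at q = 4; min AVC = 64 - 24·4 + 3·4^2 = €16.
Since P = €13 < min AVC = €16, price fails to cover variable cost at any output.
Best response: produce nothing and absorb the €189 fixed cost.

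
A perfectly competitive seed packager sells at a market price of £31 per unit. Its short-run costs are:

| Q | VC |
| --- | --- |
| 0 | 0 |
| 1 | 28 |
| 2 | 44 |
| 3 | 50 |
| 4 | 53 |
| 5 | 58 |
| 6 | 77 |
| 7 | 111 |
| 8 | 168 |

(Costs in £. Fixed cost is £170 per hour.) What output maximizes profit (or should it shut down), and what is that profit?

Compute π = P·Q − TC at each output: Q=0: -170; Q=1: -167; Q=2: -152; Q=3: -127; Q=4: -99; Q=5: -73; Q=6: -61; Q=7: -64; Q=8: -90.
Profit is maximized at Q = 6. AVC there is 77/6 = £12.83 ≤ P, so producing beats shutting down (which would give -£170).

Q = 6; profit = -£61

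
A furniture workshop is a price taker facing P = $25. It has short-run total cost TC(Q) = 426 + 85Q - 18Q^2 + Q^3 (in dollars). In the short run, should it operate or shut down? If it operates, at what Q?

Produce at Q = 10

Strip out fixed cost: VC = 85Q - 18Q^2 + Q^3. Then AVC = 85 - 18Q + Q^2 and MC = 85 - 36Q + 3Q^2.
The AVC parabola has its vertex at Q = 18/2 = 9, where AVC = 85 - 18·9 + 9^2 = $4.
Because $25 ≥ $4, revenue can cover variable cost; the firm operates.
Set P = MC: 25 = 85 - 36Q + 3Q^2 → 60 - 36Q + 3Q^2 = 0. The roots are Q = 2 and Q = 10; the profit-maximizing output is on the rising part of MC, so Q* = 10.
Check: AVC at Q = 10 is $5 ≤ P, so revenue covers variable cost.
Profit = P·Q − TC = 25·10 − 476 = -$226, a loss, but smaller than the $426 fixed cost the firm would lose by shutting down.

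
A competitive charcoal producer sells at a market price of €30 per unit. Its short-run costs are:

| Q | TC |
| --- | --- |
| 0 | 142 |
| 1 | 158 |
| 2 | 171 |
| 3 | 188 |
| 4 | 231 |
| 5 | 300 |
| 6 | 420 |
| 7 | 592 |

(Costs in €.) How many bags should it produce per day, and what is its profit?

Tabulate TR − TC: Q=0: -142; Q=1: -128; Q=2: -111; Q=3: -98; Q=4: -111; Q=5: -150; Q=6: -240; Q=7: -382.
Profit is maximized at Q = 3. AVC there is 46/3 = €15.33 ≤ P, so producing beats shutting down (which would give -€142).

Q = 3; profit = -€98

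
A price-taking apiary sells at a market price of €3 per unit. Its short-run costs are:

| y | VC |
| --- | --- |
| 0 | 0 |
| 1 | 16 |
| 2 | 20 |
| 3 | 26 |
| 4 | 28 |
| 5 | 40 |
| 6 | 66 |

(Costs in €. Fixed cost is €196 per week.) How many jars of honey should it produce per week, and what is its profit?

Tabulate TR − TC: y=0: -196; y=1: -209; y=2: -210; y=3: -213; y=4: -212; y=5: -221; y=6: -244.
Profit is highest at y = 0. Equivalently, the lowest AVC in the table is 28/4 ≈ €7 at y = 4, and P = €3 falls below it — price never covers variable cost, so the firm shuts down and loses only its fixed cost.

y = 0 (shut down); profit = -€196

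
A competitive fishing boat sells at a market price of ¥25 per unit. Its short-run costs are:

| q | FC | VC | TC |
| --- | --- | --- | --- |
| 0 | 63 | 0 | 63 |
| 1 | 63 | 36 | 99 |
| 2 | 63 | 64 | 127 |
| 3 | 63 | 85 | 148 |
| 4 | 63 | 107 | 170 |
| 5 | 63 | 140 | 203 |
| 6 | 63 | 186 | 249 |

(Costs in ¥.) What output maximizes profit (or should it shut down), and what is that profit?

Profit at each row (π = 25q − TC): q=0: -63; q=1: -74; q=2: -77; q=3: -73; q=4: -70; q=5: -78; q=6: -99.
Profit is highest at q = 0. Equivalently, the lowest AVC in the table is 107/4 ≈ ¥26.75 at q = 4, and P = ¥25 falls below it — price never covers variable cost, so the firm shuts down and loses only its fixed cost.

q = 0 (shut down); profit = -¥63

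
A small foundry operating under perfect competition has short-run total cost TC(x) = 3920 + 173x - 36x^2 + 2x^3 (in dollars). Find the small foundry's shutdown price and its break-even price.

Shutdown price = $11; break-even price = $341

AVC = 173 - 36x + 2x^2; minimized at x = 9, giving min AVC = $11. That is the shutdown price.
ATC = 3920/x + 173 - 36x + 2x^2. Setting dATC/dx = −3920/x^2 − 36 + 4x = 0 gives x = 14 (since 4·14^3 − 36·14^2 = 3920).
min ATC = 3920/14 + 173 − 36·14 + 2·14^2 = $341. That is the break-even price.
Between these two prices the firm operates at a loss; above $341 it earns a profit.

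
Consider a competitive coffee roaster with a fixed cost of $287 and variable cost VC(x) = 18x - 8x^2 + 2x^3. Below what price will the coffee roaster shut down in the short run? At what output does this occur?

$10 per unit, at x = 2

The firm shuts down when price falls below the minimum of average variable cost. AVC = VC/x = 18 - 8x + 2x^2.
At the minimum of AVC, MC = AVC. MC = 18 - 16x + 6x^2; setting MC = AVC gives 4x^2 - 8x = 0, so x = 2. min AVC = 10.
For P < $10 the firm produces nothing.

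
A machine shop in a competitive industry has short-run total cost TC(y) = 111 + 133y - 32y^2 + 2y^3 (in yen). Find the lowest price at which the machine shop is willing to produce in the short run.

The firm shuts down when price falls below the minimum of average variable cost. AVC = VC/y = 133 - 32y + 2y^2.
dAVC/dy = -32 + 4y = 0 gives y = 8. min AVC = 133 - 32·8 + 2·8^2 = 5.
For P < ¥5 the firm produces nothing.

¥5 per unit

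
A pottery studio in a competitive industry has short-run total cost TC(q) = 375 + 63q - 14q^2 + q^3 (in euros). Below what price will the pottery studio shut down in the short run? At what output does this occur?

€14 per unit, at q = 7

Short-run supply begins at min AVC. From VC = 63q - 14q^2 + q^3, AVC = 63 - 14q + q^2.
dAVC/dq = -14 + 2q = 0 gives q = 7. min AVC = 63 - 14·7 + 7^2 = 14.
So the shutdown price is €14.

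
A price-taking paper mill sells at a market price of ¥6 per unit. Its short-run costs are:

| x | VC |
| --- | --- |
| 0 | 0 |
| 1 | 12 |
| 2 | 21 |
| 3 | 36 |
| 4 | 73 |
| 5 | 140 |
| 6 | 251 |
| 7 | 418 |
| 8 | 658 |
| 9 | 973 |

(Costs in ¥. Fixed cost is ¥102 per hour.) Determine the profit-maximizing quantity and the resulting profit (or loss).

Profit at each row (π = 6x − TC): x=0: -102; x=1: -108; x=2: -111; x=3: -120; x=4: -151; x=5: -212; x=6: -317; x=7: -478; x=8: -712; x=9: -1021.
Profit is highest at x = 0. Equivalently, the lowest AVC in the table is 21/2 ≈ ¥10.50 at x = 2, and P = ¥6 falls below it — price never covers variable cost, so the firm shuts down and loses only its fixed cost.

x = 0 (shut down); profit = -¥102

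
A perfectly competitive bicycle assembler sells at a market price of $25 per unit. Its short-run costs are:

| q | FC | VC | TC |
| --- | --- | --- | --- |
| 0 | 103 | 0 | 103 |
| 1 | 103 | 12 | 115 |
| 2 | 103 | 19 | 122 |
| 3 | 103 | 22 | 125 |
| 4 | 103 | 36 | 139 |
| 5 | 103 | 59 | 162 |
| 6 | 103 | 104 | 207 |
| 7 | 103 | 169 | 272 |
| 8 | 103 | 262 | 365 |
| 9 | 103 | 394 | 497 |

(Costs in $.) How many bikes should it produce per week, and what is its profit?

q = 5; profit = -$37

Compute π = P·q − TC at each output: q=0: -103; q=1: -90; q=2: -72; q=3: -50; q=4: -39; q=5: -37; q=6: -57; q=7: -97; q=8: -165; q=9: -272.
Profit is maximized at q = 5. AVC there is 59/5 = $11.80 ≤ P, so producing beats shutting down (which would give -$103).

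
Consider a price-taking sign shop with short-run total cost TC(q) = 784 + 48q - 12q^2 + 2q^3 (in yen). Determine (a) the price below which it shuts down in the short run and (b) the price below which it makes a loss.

AVC = 48 - 12q + 2q^2; minimized at q = 3, giving min AVC = ¥30. That is the shutdown price.
ATC = 784/q + 48 - 12q + 2q^2. Setting dATC/dq = −784/q^2 − 12 + 4q = 0 gives q = 7 (since 4·7^3 − 12·7^2 = 784).
min ATC = 784/7 + 48 − 12·7 + 2·7^2 = ¥174. That is the break-even price.
Between these two prices the firm operates at a loss; above ¥174 it earns a profit.

Shutdown price = ¥30; break-even price = ¥174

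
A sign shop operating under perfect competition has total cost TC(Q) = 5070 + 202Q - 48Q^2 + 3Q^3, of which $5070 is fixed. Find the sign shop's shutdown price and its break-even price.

Shutdown price = $10; break-even price = $475

Shutdown price = min AVC. AVC = 202 - 48Q + 3Q^2, with vertex at Q = 8 and minimum $10.
ATC = 5070/Q + 202 - 48Q + 3Q^2. Setting dATC/dQ = −5070/Q^2 − 48 + 6Q = 0 gives Q = 13 (since 6·13^3 − 48·13^2 = 5070).
min ATC = 5070/13 + 202 − 48·13 + 3·13^2 = $475. That is the break-even price.
For $10 ≤ P < $475 the firm produces at a loss; below $10 it shuts down.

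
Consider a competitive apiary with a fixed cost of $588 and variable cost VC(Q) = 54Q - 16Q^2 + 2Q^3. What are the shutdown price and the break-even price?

AVC = 54 - 16Q + 2Q^2; minimized at Q = 4, giving min AVC = $22. That is the shutdown price.
ATC = 588/Q + 54 - 16Q + 2Q^2. Setting dATC/dQ = −588/Q^2 − 16 + 4Q = 0 gives Q = 7 (since 4·7^3 − 16·7^2 = 588).
min ATC = 588/7 + 54 − 16·7 + 2·7^2 = $124. That is the break-even price.
For $22 ≤ P < $124 the firm produces at a loss; below $22 it shuts down.

Shutdown price = $22; break-even price = $124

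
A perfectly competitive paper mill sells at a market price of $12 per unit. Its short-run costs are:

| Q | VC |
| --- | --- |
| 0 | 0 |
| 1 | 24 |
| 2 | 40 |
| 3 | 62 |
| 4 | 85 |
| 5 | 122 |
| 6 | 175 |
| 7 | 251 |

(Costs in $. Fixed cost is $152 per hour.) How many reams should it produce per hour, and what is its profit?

Q = 0 (shut down); profit = -$152

Tabulate TR − TC: Q=0: -152; Q=1: -164; Q=2: -168; Q=3: -178; Q=4: -189; Q=5: -214; Q=6: -255; Q=7: -319.
Profit is highest at Q = 0. Equivalently, the lowest AVC in the table is 40/2 ≈ $20 at Q = 2, and P = $12 falls below it — price never covers variable cost, so the firm shuts down and loses only its fixed cost.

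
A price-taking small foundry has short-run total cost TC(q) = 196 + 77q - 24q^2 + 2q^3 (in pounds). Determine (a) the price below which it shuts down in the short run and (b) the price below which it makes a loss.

AVC = 77 - 24q + 2q^2; minimized at q = 6, giving min AVC = £5. That is the shutdown price.
ATC = 196/q + 77 - 24q + 2q^2. Setting dATC/dq = −196/q^2 − 24 + 4q = 0 gives q = 7 (since 4·7^3 − 24·7^2 = 196).
min ATC = 196/7 + 77 − 24·7 + 2·7^2 = £35. That is the break-even price.
Between these two prices the firm operates at a loss; above £35 it earns a profit.

Shutdown price = £5; break-even price = £35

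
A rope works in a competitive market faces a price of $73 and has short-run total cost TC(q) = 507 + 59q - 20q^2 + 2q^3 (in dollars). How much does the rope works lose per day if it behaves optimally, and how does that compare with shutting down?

AVC = 59 - 20q + 2q^2; min AVC = $9 at q = 5. Since P = $73 ≥ min AVC, the firm produces.
MC = 59 - 40q + 6q^2. Setting P = MC and taking the root on the rising branch gives q* = 7.
TR = 73·7 = 511. TC = 507 + 119 = 626. Profit = 511 − 626 = -$115.
By producing, the firm covers all variable cost plus $392 of fixed cost; shutting down would lose the full $507.

Profit = -$115 at q = 7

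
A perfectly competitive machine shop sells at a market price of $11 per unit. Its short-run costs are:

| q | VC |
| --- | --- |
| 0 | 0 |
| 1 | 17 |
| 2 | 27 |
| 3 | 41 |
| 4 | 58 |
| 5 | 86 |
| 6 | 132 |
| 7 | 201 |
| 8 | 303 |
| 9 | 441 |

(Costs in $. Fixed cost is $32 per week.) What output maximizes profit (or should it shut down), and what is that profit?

q = 0 (shut down); profit = -$32

Profit at each row (π = 11q − TC): q=0: -32; q=1: -38; q=2: -37; q=3: -40; q=4: -46; q=5: -63; q=6: -98; q=7: -156; q=8: -247; q=9: -374.
Profit is highest at q = 0. Equivalently, the lowest AVC in the table is 27/2 ≈ $13.50 at q = 2, and P = $11 falls below it — price never covers variable cost, so the firm shuts down and loses only its fixed cost.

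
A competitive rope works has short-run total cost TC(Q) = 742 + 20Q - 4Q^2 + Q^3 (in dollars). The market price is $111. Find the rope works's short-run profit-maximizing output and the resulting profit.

AVC = 20 - 4Q + Q^2; min AVC = $16 at Q = 2. Since P = $111 ≥ min AVC, the firm produces.
With MC = 20 - 8Q + 3Q^2, P = MC on the upward-sloping part at Q* = 7.
TR = 111·7 = 777. TC = 742 + 287 = 1029. Profit = 777 − 1029 = -$252.
By producing, the firm covers all variable cost plus $490 of fixed cost; shutting down would lose the full $742.

Profit = -$252 at Q = 7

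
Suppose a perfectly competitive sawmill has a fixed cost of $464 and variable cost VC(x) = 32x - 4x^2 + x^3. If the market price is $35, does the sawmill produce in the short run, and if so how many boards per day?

Variable cost is VC = 32x - 4x^2 + x^3, so AVC = VC/x = 32 - 4x + x^2 and MC = dTC/dx = 32 - 8x + 3x^2.
AVC hits its minimum where MC = AVC, at x = 2, giving min AVC = 32 - 4·2 + 2^2 = $28.
P = $35 exceeds min AVC = $28, so the firm stays open.
Set P = MC: 35 = 32 - 8x + 3x^2 → -3 - 8x + 3x^2 = 0. The roots are x = -1/3 and x = 3; the profit-maximizing output is on the rising part of MC, so x* = 3.
Check: AVC at x = 3 is $29 ≤ P, so revenue covers variable cost.
Profit = P·x − TC = 35·3 − 551 = -$446, a loss, but smaller than the $464 fixed cost the firm would lose by shutting down.

Produce at x = 3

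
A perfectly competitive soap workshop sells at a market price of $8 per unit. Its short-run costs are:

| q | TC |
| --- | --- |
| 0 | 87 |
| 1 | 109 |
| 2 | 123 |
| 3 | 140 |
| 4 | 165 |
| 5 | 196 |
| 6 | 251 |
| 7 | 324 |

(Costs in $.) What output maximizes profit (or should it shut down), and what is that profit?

Profit at each row (π = 8q − TC): q=0: -87; q=1: -101; q=2: -107; q=3: -116; q=4: -133; q=5: -156; q=6: -203; q=7: -268.
Profit is highest at q = 0. Equivalently, the lowest AVC in the table is 53/3 ≈ $17.67 at q = 3, and P = $8 falls below it — price never covers variable cost, so the firm shuts down and loses only its fixed cost.

q = 0 (shut down); profit = -$87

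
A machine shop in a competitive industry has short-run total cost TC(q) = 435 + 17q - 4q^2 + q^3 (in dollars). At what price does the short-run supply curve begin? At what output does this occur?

$13 per unit, at q = 2

Short-run supply begins at min AVC. From VC = 17q - 4q^2 + q^3, AVC = 17 - 4q + q^2.
dAVC/dq = -4 + 2q = 0 gives q = 2. min AVC = 17 - 4·2 + 2^2 = 13.
For P < $13 the firm produces nothing.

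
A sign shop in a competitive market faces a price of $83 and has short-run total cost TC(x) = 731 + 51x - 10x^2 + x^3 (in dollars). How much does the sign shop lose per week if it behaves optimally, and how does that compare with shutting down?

AVC = 51 - 10x + x^2; min AVC = $26 at x = 5. Since P = $83 ≥ min AVC, the firm produces.
With MC = 51 - 20x + 3x^2, P = MC on the upward-sloping part at x* = 8.
TR = 83·8 = 664. TC = 731 + 280 = 1011. Profit = 664 − 1011 = -$347.
Shutting down would mean losing the fixed cost of $731, so operating at a loss of $347 is better by $384.

Profit = -$347 at x = 8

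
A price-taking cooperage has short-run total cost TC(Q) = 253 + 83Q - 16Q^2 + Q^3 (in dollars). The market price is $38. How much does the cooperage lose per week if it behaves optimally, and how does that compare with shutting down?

Profit = -$91 at Q = 9

AVC = 83 - 16Q + Q^2; min AVC = $19 at Q = 8. Since P = $38 ≥ min AVC, the firm produces.
MC = 83 - 32Q + 3Q^2. Setting P = MC and taking the root on the rising branch gives Q* = 9.
TR = 38·9 = 342. TC = 253 + 180 = 433. Profit = 342 − 433 = -$91.
That loss of $91 beats the $253 the firm would lose by shutting down; producing recovers $162 of fixed cost.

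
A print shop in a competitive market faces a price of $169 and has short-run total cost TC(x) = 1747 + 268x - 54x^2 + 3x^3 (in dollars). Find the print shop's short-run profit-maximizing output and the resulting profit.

AVC = 268 - 54x + 3x^2 has its minimum $25 at x = 9; price $169 clears that bar, so the firm operates.
With MC = 268 - 108x + 9x^2, P = MC on the upward-sloping part at x* = 11.
TR = 169·11 = 1859. TC = 1747 + 407 = 2154. Profit = 1859 − 2154 = -$295.
Shutting down would mean losing the fixed cost of $1747, so operating at a loss of $295 is better by $1452.

Profit = -$295 at x = 11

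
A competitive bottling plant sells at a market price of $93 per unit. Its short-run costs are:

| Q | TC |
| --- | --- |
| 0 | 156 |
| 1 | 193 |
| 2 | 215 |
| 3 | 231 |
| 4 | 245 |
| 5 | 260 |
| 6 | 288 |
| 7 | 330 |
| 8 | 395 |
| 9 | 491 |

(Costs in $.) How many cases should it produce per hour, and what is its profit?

Tabulate TR − TC: Q=0: -156; Q=1: -100; Q=2: -29; Q=3: 48; Q=4: 127; Q=5: 205; Q=6: 270; Q=7: 321; Q=8: 349; Q=9: 346.
Profit is maximized at Q = 8. AVC there is 239/8 = $29.88 ≤ P, so producing beats shutting down (which would give -$156).

Q = 8; profit = $349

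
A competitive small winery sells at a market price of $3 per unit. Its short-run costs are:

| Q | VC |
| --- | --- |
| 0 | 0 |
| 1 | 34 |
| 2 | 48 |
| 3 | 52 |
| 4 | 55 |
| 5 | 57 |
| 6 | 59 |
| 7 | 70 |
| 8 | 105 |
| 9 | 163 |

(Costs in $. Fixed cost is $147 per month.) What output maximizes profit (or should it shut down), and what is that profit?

Q = 0 (shut down); profit = -$147

Compute π = P·Q − TC at each output: Q=0: -147; Q=1: -178; Q=2: -189; Q=3: -190; Q=4: -190; Q=5: -189; Q=6: -188; Q=7: -196; Q=8: -228; Q=9: -283.
Profit is highest at Q = 0. Equivalently, the lowest AVC in the table is 59/6 ≈ $9.83 at Q = 6, and P = $3 falls below it — price never covers variable cost, so the firm shuts down and loses only its fixed cost.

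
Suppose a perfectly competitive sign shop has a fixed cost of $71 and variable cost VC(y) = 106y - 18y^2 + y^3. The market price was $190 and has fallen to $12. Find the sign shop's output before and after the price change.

AVC = 106 - 18y + y^2, minimized at y = 9 where min AVC = $25. MC = 106 - 36y + 3y^2.
At P = $190 ≥ min AVC, set P = MC on the rising branch: y = 14.
At P = $12 < min AVC = $25, price no longer covers variable cost at any output, so the firm shuts down: y = 0.

Output falls from 14 to 0 (the firm shuts down)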